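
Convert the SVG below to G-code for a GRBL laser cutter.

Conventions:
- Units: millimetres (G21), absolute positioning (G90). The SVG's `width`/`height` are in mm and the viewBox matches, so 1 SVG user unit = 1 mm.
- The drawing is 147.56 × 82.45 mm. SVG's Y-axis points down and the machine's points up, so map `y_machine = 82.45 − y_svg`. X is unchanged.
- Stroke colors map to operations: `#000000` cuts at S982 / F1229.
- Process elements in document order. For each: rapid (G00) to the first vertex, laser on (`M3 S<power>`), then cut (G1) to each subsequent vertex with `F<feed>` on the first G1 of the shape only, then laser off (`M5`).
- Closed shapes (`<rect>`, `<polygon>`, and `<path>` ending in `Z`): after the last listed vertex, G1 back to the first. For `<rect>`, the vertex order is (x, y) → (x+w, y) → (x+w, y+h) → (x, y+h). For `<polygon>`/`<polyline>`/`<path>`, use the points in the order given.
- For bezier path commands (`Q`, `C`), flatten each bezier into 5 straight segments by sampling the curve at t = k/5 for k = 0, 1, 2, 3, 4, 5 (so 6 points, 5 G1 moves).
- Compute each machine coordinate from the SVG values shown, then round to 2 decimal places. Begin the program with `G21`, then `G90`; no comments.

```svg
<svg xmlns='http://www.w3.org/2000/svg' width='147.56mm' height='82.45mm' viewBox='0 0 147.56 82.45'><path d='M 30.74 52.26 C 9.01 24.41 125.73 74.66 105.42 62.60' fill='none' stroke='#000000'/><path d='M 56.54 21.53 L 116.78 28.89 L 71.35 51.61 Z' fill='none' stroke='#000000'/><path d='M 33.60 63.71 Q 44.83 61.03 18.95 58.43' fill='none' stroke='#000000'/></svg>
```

1 u = 1 mm; y_m = 82.45 − y.

[1] `<path>` cubic bezier, #000000→cut S982 F1229: (30.74,30.19) → (32.11,38.65) → (53.49,35.11) → (81.65,26.30) → (103.37,18.97) → (105.42,19.85)

[2] `<path>` closed polygon, #000000→cut S982 F1229: (56.54,60.92) → (116.78,53.56) → (71.35,30.84) → (56.54,60.92) (closed)

[3] `<path>` quadratic bezier, #000000→cut S982 F1229: (33.60,18.74) → (36.61,19.81) → (36.65,20.87) → (33.72,21.93) → (27.82,22.98) → (18.95,24.02)

G21
G90
G00 X30.74 Y30.19
M3 S982
G1 X32.11 Y38.65 F1229
G1 X53.49 Y35.11
G1 X81.65 Y26.30
G1 X103.37 Y18.97
G1 X105.42 Y19.85
M5
G00 X56.54 Y60.92
M3 S982
G1 X116.78 Y53.56 F1229
G1 X71.35 Y30.84
G1 X56.54 Y60.92
M5
G00 X33.60 Y18.74
M3 S982
G1 X36.61 Y19.81 F1229
G1 X36.65 Y20.87
G1 X33.72 Y21.93
G1 X27.82 Y22.98
G1 X18.95 Y24.02
M5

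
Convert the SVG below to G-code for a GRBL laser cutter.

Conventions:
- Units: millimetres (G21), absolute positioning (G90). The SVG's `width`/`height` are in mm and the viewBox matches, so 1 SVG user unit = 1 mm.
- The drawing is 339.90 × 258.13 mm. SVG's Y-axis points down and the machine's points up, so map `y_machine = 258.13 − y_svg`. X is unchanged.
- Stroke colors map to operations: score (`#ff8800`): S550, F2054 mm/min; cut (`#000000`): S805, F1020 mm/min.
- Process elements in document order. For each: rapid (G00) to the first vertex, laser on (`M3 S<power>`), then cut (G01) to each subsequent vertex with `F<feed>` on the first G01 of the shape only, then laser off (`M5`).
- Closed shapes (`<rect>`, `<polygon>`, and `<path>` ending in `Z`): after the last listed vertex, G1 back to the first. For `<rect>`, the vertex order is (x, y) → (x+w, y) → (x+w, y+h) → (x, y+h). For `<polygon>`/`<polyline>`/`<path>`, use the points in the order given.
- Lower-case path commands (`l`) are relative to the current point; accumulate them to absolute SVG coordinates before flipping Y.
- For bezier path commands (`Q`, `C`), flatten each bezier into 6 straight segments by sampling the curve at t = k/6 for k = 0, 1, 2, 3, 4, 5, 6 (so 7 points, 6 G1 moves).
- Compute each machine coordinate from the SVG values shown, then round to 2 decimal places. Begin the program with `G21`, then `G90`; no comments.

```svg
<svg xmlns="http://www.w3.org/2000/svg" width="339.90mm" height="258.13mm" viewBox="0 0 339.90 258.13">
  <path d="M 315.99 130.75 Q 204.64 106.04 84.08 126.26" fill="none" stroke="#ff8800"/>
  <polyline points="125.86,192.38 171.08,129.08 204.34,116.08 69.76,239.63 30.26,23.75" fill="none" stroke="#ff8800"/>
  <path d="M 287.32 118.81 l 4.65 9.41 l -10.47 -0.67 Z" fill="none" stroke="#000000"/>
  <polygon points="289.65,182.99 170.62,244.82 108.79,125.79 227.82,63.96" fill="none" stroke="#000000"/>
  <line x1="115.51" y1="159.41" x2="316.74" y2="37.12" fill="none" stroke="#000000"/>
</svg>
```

G21
G90
G00 X315.99 Y127.38
M3 S550
G01 X278.62 Y134.37 F2054
G01 X240.73 Y138.86
G01 X202.34 Y140.86
G01 X163.43 Y140.36
G01 X124.01 Y137.36
G01 X84.08 Y131.87
M5
G00 X125.86 Y65.75
M3 S550
G01 X171.08 Y129.05 F2054
G01 X204.34 Y142.05
G01 X69.76 Y18.50
G01 X30.26 Y234.38
M5
G00 X287.32 Y139.32
M3 S805
G01 X291.97 Y129.91 F1020
G01 X281.50 Y130.58
G01 X287.32 Y139.32
M5
G00 X289.65 Y75.14
M3 S805
G01 X170.62 Y13.31 F1020
G01 X108.79 Y132.34
G01 X227.82 Y194.17
G01 X289.65 Y75.14
M5
G00 X115.51 Y98.72
M3 S805
G01 X316.74 Y221.01 F1020
M5

Since the viewBox matches the mm dimensions, user units are millimetres directly. The only transform is the Y-flip y_m = 258.13 − y_svg.

Shape 1 is a quadratic bezier drawn with `<path>`. Its stroke #ff8800 means score at S550, F2054. After flipping Y the toolpath is (315.99,127.38) → (278.62,134.37) → (240.73,138.86) → (202.34,140.86) → (163.43,140.36) → (124.01,137.36) → (84.08,131.87).

Shape 2 is a open polyline drawn with `<polyline>`. Its stroke #ff8800 means score at S550, F2054. After flipping Y the toolpath is (125.86,65.75) → (171.08,129.05) → (204.34,142.05) → (69.76,18.50) → (30.26,234.38).

Shape 3 is a regular polygon drawn with `<path>`. Its stroke #000000 means cut at S805, F1020. After flipping Y the toolpath is (287.32,139.32) → (291.97,129.91) → (281.50,130.58) → (287.32,139.32), returning to the start.

Shape 4 is a regular polygon drawn with `<polygon>`. Its stroke #000000 means cut at S805, F1020. After flipping Y the toolpath is (289.65,75.14) → (170.62,13.31) → (108.79,132.34) → (227.82,194.17) → (289.65,75.14), returning to the start.

Shape 5 is a line segment drawn with `<line>`. Its stroke #000000 means cut at S805, F1020. After flipping Y the toolpath is (115.51,98.72) → (316.74,221.01).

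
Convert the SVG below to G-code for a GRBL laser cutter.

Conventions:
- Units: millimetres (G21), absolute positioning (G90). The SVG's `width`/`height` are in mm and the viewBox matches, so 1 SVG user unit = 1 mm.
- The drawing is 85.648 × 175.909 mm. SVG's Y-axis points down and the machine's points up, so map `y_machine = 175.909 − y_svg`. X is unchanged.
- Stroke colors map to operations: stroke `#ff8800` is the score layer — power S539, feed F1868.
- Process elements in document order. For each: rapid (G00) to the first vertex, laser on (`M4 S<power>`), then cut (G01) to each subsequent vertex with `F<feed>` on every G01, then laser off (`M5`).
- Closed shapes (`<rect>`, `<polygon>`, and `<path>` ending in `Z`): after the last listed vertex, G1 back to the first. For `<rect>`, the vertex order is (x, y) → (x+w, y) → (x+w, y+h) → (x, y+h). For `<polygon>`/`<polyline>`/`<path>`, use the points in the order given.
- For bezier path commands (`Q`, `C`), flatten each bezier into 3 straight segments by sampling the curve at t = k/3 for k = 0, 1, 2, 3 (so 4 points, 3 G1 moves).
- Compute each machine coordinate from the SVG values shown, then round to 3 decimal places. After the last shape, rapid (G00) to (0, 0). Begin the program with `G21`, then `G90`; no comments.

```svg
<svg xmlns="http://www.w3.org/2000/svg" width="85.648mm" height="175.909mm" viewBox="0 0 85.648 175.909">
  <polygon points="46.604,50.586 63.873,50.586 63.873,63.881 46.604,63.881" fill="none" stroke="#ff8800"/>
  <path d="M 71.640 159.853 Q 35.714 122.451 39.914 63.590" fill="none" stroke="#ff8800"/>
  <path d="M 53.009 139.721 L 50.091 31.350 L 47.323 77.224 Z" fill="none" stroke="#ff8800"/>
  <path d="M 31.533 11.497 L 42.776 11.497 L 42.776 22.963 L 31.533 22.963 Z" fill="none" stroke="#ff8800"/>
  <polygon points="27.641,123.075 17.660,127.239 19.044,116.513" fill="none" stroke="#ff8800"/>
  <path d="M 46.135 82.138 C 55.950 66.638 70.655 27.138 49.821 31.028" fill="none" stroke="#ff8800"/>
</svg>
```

G21
G90
G00 X46.604 Y125.323
M4 S539
G01 X63.873 Y125.323 F1868
G01 X63.873 Y112.028 F1868
G01 X46.604 Y112.028 F1868
G01 X46.604 Y125.323 F1868
M5
G00 X71.640 Y16.056
M4 S539
G01 X52.148 Y43.375 F1868
G01 X41.572 Y75.463 F1868
G01 X39.914 Y112.319 F1868
M5
G00 X53.009 Y36.188
M4 S539
G01 X50.091 Y144.559 F1868
G01 X47.323 Y98.685 F1868
G01 X53.009 Y36.188 F1868
M5
G00 X31.533 Y164.412
M4 S539
G01 X42.776 Y164.412 F1868
G01 X42.776 Y152.946 F1868
G01 X31.533 Y152.946 F1868
G01 X31.533 Y164.412 F1868
M5
G00 X27.641 Y52.834
M4 S539
G01 X17.660 Y48.670 F1868
G01 X19.044 Y59.396 F1868
G01 X27.641 Y52.834 F1868
M5
G00 X46.135 Y93.771
M4 S539
G01 X56.083 Y114.775 F1868
G01 X60.306 Y136.804 F1868
G01 X49.821 Y144.881 F1868
M5
G00 X0.000 Y0.000

viewBox `0 0 85.648 175.909` with mm width/height → 1 unit = 1 mm. Flip: y_m = 175.909 − y_svg.

**Shape 1** — `<polygon>` rectangle, stroke `#ff8800` → score (S539, F1868). Machine vertices: (46.604,125.323) → (63.873,125.323) → (63.873,112.028) → (46.604,112.028) → (46.604,125.323). Closed: final G1 returns to the first vertex.

**Shape 2** — `<path>` quadratic bezier, stroke `#ff8800` → score (S539, F1868). Control points (SVG): P0=(71.640,159.853), P1=(35.714,122.451), P2=(39.914,63.590); sampled at t=k/3. Machine vertices: (71.640,16.056) → (52.148,43.375) → (41.572,75.463) → (39.914,112.319). Open path.

**Shape 3** — `<path>` closed polygon, stroke `#ff8800` → score (S539, F1868). Machine vertices: (53.009,36.188) → (50.091,144.559) → (47.323,98.685) → (53.009,36.188). Closed: final G1 returns to the first vertex.

**Shape 4** — `<path>` rectangle, stroke `#ff8800` → score (S539, F1868). Machine vertices: (31.533,164.412) → (42.776,164.412) → (42.776,152.946) → (31.533,152.946) → (31.533,164.412). Closed: final G1 returns to the first vertex.

**Shape 5** — `<polygon>` regular polygon, stroke `#ff8800` → score (S539, F1868). Machine vertices: (27.641,52.834) → (17.660,48.670) → (19.044,59.396) → (27.641,52.834). Closed: final G1 returns to the first vertex.

**Shape 6** — `<path>` cubic bezier, stroke `#ff8800` → score (S539, F1868). Control points (SVG): P0=(46.135,82.138), P1=(55.950,66.638), P2=(70.655,27.138), P3=(49.821,31.028); sampled at t=k/3. Machine vertices: (46.135,93.771) → (56.083,114.775) → (60.306,136.804) → (49.821,144.881). Open path.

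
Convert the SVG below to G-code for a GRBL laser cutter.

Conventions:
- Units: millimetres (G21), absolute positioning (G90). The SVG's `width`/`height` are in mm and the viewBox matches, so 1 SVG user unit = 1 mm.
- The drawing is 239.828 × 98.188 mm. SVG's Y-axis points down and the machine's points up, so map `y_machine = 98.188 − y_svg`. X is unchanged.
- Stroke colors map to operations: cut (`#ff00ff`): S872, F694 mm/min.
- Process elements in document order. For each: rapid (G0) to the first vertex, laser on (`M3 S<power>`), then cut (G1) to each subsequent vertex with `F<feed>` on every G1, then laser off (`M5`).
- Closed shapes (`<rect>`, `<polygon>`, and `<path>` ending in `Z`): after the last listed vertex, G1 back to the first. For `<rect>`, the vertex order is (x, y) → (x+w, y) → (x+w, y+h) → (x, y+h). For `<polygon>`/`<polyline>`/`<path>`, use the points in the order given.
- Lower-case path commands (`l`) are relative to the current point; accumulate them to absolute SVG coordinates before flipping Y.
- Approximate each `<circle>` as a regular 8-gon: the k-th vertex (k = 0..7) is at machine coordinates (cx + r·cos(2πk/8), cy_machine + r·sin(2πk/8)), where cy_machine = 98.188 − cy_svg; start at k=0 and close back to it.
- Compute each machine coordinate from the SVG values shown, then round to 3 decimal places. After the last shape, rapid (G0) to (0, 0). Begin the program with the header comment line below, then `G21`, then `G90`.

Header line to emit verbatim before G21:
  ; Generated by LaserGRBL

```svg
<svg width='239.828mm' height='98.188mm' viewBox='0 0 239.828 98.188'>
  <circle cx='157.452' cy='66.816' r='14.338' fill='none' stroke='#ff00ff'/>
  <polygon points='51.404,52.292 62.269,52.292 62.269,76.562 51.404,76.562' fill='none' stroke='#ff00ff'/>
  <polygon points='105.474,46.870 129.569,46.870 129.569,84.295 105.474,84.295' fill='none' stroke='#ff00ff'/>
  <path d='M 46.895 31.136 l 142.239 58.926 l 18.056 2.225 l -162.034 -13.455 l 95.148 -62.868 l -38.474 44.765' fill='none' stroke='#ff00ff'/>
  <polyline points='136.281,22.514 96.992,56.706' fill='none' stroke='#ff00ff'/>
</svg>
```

Since the viewBox matches the mm dimensions, user units are millimetres directly. The only transform is the Y-flip y_m = 98.188 − y_svg.

Shape 1 is a circle drawn with `<circle>`. Its stroke #ff00ff means cut at S872, F694. After flipping Y the toolpath is (171.790,31.372) → (167.590,41.510) → (157.452,45.710) → (147.314,41.510) → (143.114,31.372) → (147.314,21.234) → (157.452,17.034) → (167.590,21.234) → (171.790,31.372), returning to the start.

Shape 2 is a rectangle drawn with `<polygon>`. Its stroke #ff00ff means cut at S872, F694. After flipping Y the toolpath is (51.404,45.896) → (62.269,45.896) → (62.269,21.626) → (51.404,21.626) → (51.404,45.896), returning to the start.

Shape 3 is a rectangle drawn with `<polygon>`. Its stroke #ff00ff means cut at S872, F694. After flipping Y the toolpath is (105.474,51.318) → (129.569,51.318) → (129.569,13.893) → (105.474,13.893) → (105.474,51.318), returning to the start.

Shape 4 is a open polyline drawn with `<path>`. Its stroke #ff00ff means cut at S872, F694. After flipping Y the toolpath is (46.895,67.052) → (189.134,8.126) → (207.190,5.901) → (45.156,19.356) → (140.304,82.224) → (101.830,37.459).

Shape 5 is a line segment drawn with `<polyline>`. Its stroke #ff00ff means cut at S872, F694. After flipping Y the toolpath is (136.281,75.674) → (96.992,41.482).

; Generated by LaserGRBL
G21
G90
G0 X171.790 Y31.372
M3 S872
G1 X167.590 Y41.510 F694
G1 X157.452 Y45.710 F694
G1 X147.314 Y41.510 F694
G1 X143.114 Y31.372 F694
G1 X147.314 Y21.234 F694
G1 X157.452 Y17.034 F694
G1 X167.590 Y21.234 F694
G1 X171.790 Y31.372 F694
M5
G0 X51.404 Y45.896
M3 S872
G1 X62.269 Y45.896 F694
G1 X62.269 Y21.626 F694
G1 X51.404 Y21.626 F694
G1 X51.404 Y45.896 F694
M5
G0 X105.474 Y51.318
M3 S872
G1 X129.569 Y51.318 F694
G1 X129.569 Y13.893 F694
G1 X105.474 Y13.893 F694
G1 X105.474 Y51.318 F694
M5
G0 X46.895 Y67.052
M3 S872
G1 X189.134 Y8.126 F694
G1 X207.190 Y5.901 F694
G1 X45.156 Y19.356 F694
G1 X140.304 Y82.224 F694
G1 X101.830 Y37.459 F694
M5
G0 X136.281 Y75.674
M3 S872
G1 X96.992 Y41.482 F694
M5
G0 X0.000 Y0.000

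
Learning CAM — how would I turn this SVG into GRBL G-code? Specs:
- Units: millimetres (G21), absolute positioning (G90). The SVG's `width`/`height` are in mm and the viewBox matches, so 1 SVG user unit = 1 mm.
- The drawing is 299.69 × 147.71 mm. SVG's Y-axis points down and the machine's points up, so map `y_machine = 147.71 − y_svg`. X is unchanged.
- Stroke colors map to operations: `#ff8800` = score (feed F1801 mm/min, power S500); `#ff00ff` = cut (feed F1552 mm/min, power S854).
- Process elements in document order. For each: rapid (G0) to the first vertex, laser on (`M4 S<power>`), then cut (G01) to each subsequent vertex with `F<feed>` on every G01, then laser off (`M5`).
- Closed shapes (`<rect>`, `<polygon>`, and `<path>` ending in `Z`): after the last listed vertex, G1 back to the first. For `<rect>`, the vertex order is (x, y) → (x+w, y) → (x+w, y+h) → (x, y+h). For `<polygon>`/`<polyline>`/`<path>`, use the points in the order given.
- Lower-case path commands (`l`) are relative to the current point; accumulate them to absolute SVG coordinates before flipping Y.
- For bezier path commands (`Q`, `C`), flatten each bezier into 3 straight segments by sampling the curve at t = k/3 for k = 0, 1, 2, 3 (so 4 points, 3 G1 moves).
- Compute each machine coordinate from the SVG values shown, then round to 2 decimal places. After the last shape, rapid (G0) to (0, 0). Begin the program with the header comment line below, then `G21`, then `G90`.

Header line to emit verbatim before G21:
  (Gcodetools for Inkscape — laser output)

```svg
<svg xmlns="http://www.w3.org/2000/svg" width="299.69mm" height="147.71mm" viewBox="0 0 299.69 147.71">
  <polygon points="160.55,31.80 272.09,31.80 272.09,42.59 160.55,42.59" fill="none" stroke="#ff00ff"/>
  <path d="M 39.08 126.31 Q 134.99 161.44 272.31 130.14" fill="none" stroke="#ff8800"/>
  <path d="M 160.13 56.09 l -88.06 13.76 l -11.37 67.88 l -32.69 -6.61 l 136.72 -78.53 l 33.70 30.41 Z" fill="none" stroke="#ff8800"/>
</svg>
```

viewBox `0 0 299.69 147.71` with mm width/height → 1 unit = 1 mm. Flip: y_m = 147.71 − y_svg.

**Shape 1** — `<polygon>` rectangle, stroke `#ff00ff` → cut (S854, F1552). Machine vertices: (160.55,115.91) → (272.09,115.91) → (272.09,105.12) → (160.55,105.12) → (160.55,115.91). Closed: final G1 returns to the first vertex.

**Shape 2** — `<path>` quadratic bezier, stroke `#ff8800` → score (S500, F1801). Control points (SVG): P0=(39.08,126.31), P1=(134.99,161.44), P2=(272.31,130.14); sampled at t=k/3. Machine vertices: (39.08,21.40) → (107.62,5.36) → (185.36,4.08) → (272.31,17.57). Open path.

**Shape 3** — `<path>` closed polygon, stroke `#ff8800` → score (S500, F1801). Machine vertices: (160.13,91.62) → (72.07,77.86) → (60.70,9.98) → (28.01,16.59) → (164.73,95.12) → (198.43,64.71) → (160.13,91.62). Closed: final G1 returns to the first vertex.

(Gcodetools for Inkscape — laser output)
G21
G90
G0 X160.55 Y115.91
M4 S854
G01 X272.09 Y115.91 F1552
G01 X272.09 Y105.12 F1552
G01 X160.55 Y105.12 F1552
G01 X160.55 Y115.91 F1552
M5
G0 X39.08 Y21.40
M4 S500
G01 X107.62 Y5.36 F1801
G01 X185.36 Y4.08 F1801
G01 X272.31 Y17.57 F1801
M5
G0 X160.13 Y91.62
M4 S500
G01 X72.07 Y77.86 F1801
G01 X60.70 Y9.98 F1801
G01 X28.01 Y16.59 F1801
G01 X164.73 Y95.12 F1801
G01 X198.43 Y64.71 F1801
G01 X160.13 Y91.62 F1801
M5
G0 X0.00 Y0.00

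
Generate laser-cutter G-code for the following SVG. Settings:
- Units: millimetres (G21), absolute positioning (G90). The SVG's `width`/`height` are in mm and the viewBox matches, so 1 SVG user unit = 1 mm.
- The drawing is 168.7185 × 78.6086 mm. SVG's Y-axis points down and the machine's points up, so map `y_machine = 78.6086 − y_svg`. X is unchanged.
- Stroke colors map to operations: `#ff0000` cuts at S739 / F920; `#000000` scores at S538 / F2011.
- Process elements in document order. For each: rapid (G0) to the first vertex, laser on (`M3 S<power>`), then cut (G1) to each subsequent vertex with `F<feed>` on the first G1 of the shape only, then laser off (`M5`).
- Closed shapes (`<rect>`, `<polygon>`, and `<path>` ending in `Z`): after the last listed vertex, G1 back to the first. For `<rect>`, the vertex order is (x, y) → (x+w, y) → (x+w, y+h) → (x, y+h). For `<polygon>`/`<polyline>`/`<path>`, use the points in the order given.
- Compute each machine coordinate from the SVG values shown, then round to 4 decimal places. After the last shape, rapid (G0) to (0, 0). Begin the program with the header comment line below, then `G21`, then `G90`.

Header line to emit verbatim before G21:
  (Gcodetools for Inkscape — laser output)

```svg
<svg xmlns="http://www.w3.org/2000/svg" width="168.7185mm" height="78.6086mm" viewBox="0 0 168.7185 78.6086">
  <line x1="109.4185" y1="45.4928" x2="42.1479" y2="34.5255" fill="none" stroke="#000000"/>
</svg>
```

(Gcodetools for Inkscape — laser output)
G21
G90
G0 X109.4185 Y33.1158
M3 S538
G1 X42.1479 Y44.0831 F2011
M5
G0 X0.0000 Y0.0000

1 u = 1 mm; y_m = 78.6086 − y.

[1] `<line>` line segment, #000000→score S538 F2011: (109.4185,33.1158) → (42.1479,44.0831)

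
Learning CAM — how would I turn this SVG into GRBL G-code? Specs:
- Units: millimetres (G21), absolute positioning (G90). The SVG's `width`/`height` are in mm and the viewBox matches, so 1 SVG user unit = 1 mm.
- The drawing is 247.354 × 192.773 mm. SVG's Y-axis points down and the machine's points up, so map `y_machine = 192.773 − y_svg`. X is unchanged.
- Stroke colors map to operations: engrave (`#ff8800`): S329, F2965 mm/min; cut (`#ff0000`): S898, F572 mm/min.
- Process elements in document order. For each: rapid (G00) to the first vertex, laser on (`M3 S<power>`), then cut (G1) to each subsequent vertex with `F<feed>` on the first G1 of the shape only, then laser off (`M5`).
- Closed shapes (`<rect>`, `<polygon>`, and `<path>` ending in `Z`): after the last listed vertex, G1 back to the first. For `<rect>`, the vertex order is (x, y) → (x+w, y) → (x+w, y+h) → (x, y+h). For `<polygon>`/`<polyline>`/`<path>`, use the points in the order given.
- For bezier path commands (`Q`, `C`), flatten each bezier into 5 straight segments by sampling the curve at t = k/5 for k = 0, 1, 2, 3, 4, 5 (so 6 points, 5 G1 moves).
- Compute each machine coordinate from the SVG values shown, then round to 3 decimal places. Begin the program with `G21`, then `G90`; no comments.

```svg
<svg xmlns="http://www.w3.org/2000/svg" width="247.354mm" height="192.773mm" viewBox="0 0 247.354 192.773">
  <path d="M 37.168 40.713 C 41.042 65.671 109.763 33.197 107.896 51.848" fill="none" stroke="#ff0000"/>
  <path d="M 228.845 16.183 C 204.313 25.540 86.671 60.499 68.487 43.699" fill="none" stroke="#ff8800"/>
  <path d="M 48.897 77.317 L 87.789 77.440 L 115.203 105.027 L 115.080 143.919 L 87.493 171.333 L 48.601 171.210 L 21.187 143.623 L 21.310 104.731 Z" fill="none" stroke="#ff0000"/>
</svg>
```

Since the viewBox matches the mm dimensions, user units are millimetres directly. The only transform is the Y-flip y_m = 192.773 − y_svg.

Shape 1 is a cubic bezier drawn with `<path>`. Its stroke #ff0000 means cut at S898, F572. After flipping Y the toolpath is (37.168,152.060) → (46.191,143.109) → (64.276,142.730) → (84.922,145.714) → (101.629,146.849) → (107.896,140.925).

Shape 2 is a cubic bezier drawn with `<path>`. Its stroke #ff8800 means engrave at S329, F2965. After flipping Y the toolpath is (228.845,176.590) → (204.493,168.522) → (167.038,158.024) → (125.723,148.807) → (89.792,144.586) → (68.487,149.074).

Shape 3 is a regular polygon drawn with `<path>`. Its stroke #ff0000 means cut at S898, F572. After flipping Y the toolpath is (48.897,115.456) → (87.789,115.333) → (115.203,87.746) → (115.080,48.854) → (87.493,21.440) → (48.601,21.563) → (21.187,49.150) → (21.310,88.042) → (48.897,115.456), returning to the start.

G21
G90
G00 X37.168 Y152.060
M3 S898
G1 X46.191 Y143.109 F572
G1 X64.276 Y142.730
G1 X84.922 Y145.714
G1 X101.629 Y146.849
G1 X107.896 Y140.925
M5
G00 X228.845 Y176.590
M3 S329
G1 X204.493 Y168.522 F2965
G1 X167.038 Y158.024
G1 X125.723 Y148.807
G1 X89.792 Y144.586
G1 X68.487 Y149.074
M5
G00 X48.897 Y115.456
M3 S898
G1 X87.789 Y115.333 F572
G1 X115.203 Y87.746
G1 X115.080 Y48.854
G1 X87.493 Y21.440
G1 X48.601 Y21.563
G1 X21.187 Y49.150
G1 X21.310 Y88.042
G1 X48.897 Y115.456
M5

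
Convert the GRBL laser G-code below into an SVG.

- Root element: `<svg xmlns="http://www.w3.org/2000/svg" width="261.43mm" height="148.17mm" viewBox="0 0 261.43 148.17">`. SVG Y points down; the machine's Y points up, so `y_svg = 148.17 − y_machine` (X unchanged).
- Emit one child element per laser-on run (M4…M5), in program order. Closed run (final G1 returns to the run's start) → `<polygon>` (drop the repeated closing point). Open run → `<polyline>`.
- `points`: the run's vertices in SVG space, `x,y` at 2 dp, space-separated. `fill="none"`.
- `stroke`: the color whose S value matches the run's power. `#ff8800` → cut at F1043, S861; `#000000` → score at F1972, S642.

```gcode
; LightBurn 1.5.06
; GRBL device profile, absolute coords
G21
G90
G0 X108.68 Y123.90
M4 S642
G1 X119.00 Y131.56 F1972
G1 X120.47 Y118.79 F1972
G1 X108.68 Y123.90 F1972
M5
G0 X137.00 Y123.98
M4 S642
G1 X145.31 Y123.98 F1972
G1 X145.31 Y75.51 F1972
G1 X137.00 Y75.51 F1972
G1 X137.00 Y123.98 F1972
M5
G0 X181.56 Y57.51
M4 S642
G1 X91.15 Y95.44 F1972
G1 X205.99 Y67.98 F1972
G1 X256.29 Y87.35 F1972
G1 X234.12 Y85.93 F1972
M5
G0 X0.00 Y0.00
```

<svg xmlns="http://www.w3.org/2000/svg" width="261.43mm" height="148.17mm" viewBox="0 0 261.43 148.17">
  <polygon points="108.68,24.27 119.00,16.61 120.47,29.38" fill="none" stroke="#000000"/>
  <polygon points="137.00,24.19 145.31,24.19 145.31,72.66 137.00,72.66" fill="none" stroke="#000000"/>
  <polyline points="181.56,90.66 91.15,52.73 205.99,80.19 256.29,60.82 234.12,62.24" fill="none" stroke="#000000"/>
</svg>

y_svg = 148.17 − y_m. Every run uses S642, so all elements get stroke `#000000` (score).

[1] closed run; points: 108.68,24.27 119.00,16.61 120.47,29.38

[2] closed run; points: 137.00,24.19 145.31,24.19 145.31,72.66 137.00,72.66

[3] open run; points: 181.56,90.66 91.15,52.73 205.99,80.19 256.29,60.82 234.12,62.24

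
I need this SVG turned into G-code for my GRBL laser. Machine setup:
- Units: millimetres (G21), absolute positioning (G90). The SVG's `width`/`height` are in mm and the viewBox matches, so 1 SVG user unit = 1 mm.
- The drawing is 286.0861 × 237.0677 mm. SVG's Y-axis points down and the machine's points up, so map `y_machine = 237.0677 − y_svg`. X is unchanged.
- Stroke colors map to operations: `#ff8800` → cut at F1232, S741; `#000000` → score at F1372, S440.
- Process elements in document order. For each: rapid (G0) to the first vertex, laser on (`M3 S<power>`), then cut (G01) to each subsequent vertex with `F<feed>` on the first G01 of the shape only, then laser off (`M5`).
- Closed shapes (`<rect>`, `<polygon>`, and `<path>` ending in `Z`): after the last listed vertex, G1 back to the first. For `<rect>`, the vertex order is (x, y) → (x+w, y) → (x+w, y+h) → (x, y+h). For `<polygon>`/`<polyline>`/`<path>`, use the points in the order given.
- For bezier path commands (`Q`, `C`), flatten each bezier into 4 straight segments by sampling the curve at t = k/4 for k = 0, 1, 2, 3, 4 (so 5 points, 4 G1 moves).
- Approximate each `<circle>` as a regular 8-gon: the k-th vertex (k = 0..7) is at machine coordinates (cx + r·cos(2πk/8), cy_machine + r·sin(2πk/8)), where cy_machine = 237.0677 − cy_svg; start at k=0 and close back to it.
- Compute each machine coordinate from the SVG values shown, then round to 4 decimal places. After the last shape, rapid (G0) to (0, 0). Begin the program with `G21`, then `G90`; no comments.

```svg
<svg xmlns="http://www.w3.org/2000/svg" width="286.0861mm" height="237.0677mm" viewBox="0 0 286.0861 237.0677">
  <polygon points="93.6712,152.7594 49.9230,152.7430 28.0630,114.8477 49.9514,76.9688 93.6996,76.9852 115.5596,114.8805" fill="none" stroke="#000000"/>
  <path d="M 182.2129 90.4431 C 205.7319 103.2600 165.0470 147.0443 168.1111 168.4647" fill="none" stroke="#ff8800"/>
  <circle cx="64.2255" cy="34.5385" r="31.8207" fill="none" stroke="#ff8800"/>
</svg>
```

G21
G90
G0 X93.6712 Y84.3083
M3 S440
G01 X49.9230 Y84.3247 F1372
G01 X28.0630 Y122.2200
G01 X49.9514 Y160.0989
G01 X93.6996 Y160.0825
G01 X115.5596 Y122.1872
G01 X93.6712 Y84.3083
M5
G0 X182.2129 Y146.6246
M3 S741
G01 X189.5007 Y132.0388 F1232
G01 X182.8326 Y110.8401
G01 X172.3292 Y88.0282
G01 X168.1111 Y68.6030
M5
G0 X96.0462 Y202.5292
M3 S741
G01 X86.7261 Y225.0298 F1232
G01 X64.2255 Y234.3499
G01 X41.7249 Y225.0298
G01 X32.4048 Y202.5292
G01 X41.7249 Y180.0286
G01 X64.2255 Y170.7085
G01 X86.7261 Y180.0286
G01 X96.0462 Y202.5292
M5
G0 X0.0000 Y0.0000

1 u = 1 mm; y_m = 237.0677 − y.

[1] `<polygon>` regular polygon, #000000→score S440 F1372: (93.6712,84.3083) → (49.9230,84.3247) → (28.0630,122.2200) → (49.9514,160.0989) → (93.6996,160.0825) → (115.5596,122.1872) → (93.6712,84.3083) (closed)

[2] `<path>` cubic bezier, #ff8800→cut S741 F1232: (182.2129,146.6246) → (189.5007,132.0388) → (182.8326,110.8401) → (172.3292,88.0282) → (168.1111,68.6030)

[3] `<circle>` circle, #ff8800→cut S741 F1232: (96.0462,202.5292) → (86.7261,225.0298) → (64.2255,234.3499) → (41.7249,225.0298) → (32.4048,202.5292) → (41.7249,180.0286) → (64.2255,170.7085) → (86.7261,180.0286) → (96.0462,202.5292) (closed)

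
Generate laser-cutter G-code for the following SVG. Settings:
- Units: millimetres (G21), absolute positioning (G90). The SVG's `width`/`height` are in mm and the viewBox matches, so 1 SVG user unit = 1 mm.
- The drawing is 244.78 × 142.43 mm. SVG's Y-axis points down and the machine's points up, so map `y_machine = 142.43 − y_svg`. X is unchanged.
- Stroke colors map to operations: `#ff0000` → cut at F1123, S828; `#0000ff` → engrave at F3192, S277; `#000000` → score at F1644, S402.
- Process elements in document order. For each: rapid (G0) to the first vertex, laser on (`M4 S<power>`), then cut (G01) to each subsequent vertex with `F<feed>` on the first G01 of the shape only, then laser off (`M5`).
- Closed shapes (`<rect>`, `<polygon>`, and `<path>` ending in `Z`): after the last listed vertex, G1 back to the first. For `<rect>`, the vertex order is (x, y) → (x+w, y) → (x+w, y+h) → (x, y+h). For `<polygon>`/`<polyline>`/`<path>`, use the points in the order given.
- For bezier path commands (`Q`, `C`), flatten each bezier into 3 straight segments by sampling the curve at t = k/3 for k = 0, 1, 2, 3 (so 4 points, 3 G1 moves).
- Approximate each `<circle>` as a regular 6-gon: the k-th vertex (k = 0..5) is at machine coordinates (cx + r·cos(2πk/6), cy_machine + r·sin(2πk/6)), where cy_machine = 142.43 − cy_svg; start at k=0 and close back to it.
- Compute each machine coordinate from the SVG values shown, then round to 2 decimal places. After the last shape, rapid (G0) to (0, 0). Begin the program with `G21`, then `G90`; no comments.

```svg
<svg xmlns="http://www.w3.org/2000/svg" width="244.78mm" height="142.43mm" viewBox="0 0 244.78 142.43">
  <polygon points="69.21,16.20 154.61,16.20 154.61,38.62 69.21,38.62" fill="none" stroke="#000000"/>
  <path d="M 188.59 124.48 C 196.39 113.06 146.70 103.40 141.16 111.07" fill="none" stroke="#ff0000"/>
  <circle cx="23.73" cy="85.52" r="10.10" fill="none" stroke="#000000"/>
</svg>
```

1 u = 1 mm; y_m = 142.43 − y.

[1] `<polygon>` rectangle, #000000→score S402 F1644: (69.21,126.23) → (154.61,126.23) → (154.61,103.81) → (69.21,103.81) → (69.21,126.23) (closed)

[2] `<path>` cubic bezier, #ff0000→cut S828 F1123: (188.59,17.95) → (180.99,28.21) → (157.65,33.83) → (141.16,31.36)

[3] `<circle>` circle, #000000→score S402 F1644: (33.83,56.91) → (28.78,65.66) → (18.68,65.66) → (13.63,56.91) → (18.68,48.16) → (28.78,48.16) → (33.83,56.91) (closed)

G21
G90
G0 X69.21 Y126.23
M4 S402
G01 X154.61 Y126.23 F1644
G01 X154.61 Y103.81
G01 X69.21 Y103.81
G01 X69.21 Y126.23
M5
G0 X188.59 Y17.95
M4 S828
G01 X180.99 Y28.21 F1123
G01 X157.65 Y33.83
G01 X141.16 Y31.36
M5
G0 X33.83 Y56.91
M4 S402
G01 X28.78 Y65.66 F1644
G01 X18.68 Y65.66
G01 X13.63 Y56.91
G01 X18.68 Y48.16
G01 X28.78 Y48.16
G01 X33.83 Y56.91
M5
G0 X0.00 Y0.00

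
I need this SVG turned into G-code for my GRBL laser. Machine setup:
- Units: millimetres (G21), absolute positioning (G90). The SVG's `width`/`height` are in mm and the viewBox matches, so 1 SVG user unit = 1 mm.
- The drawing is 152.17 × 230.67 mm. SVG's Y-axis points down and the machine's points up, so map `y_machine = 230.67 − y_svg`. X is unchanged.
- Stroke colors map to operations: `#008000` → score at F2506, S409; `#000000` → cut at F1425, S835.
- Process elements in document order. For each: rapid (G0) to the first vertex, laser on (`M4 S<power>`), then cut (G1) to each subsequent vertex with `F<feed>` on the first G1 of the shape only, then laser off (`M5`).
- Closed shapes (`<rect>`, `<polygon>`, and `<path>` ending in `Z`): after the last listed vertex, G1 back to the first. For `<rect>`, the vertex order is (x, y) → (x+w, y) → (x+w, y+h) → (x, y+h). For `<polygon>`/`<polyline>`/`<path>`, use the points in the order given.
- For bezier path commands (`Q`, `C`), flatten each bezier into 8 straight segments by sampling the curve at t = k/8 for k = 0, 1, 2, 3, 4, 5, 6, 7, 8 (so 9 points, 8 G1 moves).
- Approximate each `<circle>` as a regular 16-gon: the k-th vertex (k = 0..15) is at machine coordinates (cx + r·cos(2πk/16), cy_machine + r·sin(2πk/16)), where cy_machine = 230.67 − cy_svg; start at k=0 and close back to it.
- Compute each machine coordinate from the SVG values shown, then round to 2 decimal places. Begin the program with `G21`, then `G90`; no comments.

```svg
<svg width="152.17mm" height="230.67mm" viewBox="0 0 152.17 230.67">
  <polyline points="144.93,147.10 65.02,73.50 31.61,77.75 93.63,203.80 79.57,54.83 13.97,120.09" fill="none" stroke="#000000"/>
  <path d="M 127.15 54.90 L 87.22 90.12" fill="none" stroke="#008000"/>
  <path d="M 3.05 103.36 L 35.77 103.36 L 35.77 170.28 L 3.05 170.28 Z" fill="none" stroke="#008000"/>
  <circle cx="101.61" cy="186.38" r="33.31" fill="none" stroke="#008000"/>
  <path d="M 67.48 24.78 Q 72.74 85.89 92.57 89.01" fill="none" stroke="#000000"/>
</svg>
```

G21
G90
G0 X144.93 Y83.57
M4 S835
G1 X65.02 Y157.17 F1425
G1 X31.61 Y152.92
G1 X93.63 Y26.87
G1 X79.57 Y175.84
G1 X13.97 Y110.58
M5
G0 X127.15 Y175.77
M4 S409
G1 X87.22 Y140.55 F2506
M5
G0 X3.05 Y127.31
M4 S409
G1 X35.77 Y127.31 F2506
G1 X35.77 Y60.39
G1 X3.05 Y60.39
G1 X3.05 Y127.31
M5
G0 X134.92 Y44.29
M4 S409
G1 X132.38 Y57.04 F2506
G1 X125.16 Y67.84
G1 X114.36 Y75.06
G1 X101.61 Y77.60
G1 X88.86 Y75.06
G1 X78.06 Y67.84
G1 X70.84 Y57.04
G1 X68.30 Y44.29
G1 X70.84 Y31.54
G1 X78.06 Y20.74
G1 X88.86 Y13.52
G1 X101.61 Y10.98
G1 X114.36 Y13.52
G1 X125.16 Y20.74
G1 X132.38 Y31.54
G1 X134.92 Y44.29
M5
G0 X67.48 Y205.89
M4 S835
G1 X69.02 Y191.52 F1425
G1 X71.02 Y178.96
G1 X73.47 Y168.21
G1 X76.38 Y159.28
G1 X79.75 Y152.15
G1 X83.57 Y146.84
G1 X87.84 Y143.35
G1 X92.57 Y141.66
M5

viewBox `0 0 152.17 230.67` with mm width/height → 1 unit = 1 mm. Flip: y_m = 230.67 − y_svg.

**Shape 1** — `<polyline>` open polyline, stroke `#000000` → cut (S835, F1425). Machine vertices: (144.93,83.57) → (65.02,157.17) → (31.61,152.92) → (93.63,26.87) → (79.57,175.84) → (13.97,110.58). Open path.

**Shape 2** — `<path>` line segment, stroke `#008000` → score (S409, F2506). Machine vertices: (127.15,175.77) → (87.22,140.55). Open path.

**Shape 3** — `<path>` rectangle, stroke `#008000` → score (S409, F2506). Machine vertices: (3.05,127.31) → (35.77,127.31) → (35.77,60.39) → (3.05,60.39) → (3.05,127.31). Closed: final G1 returns to the first vertex.

**Shape 4** — `<circle>` circle, stroke `#008000` → score (S409, F2506). Machine vertices: (134.92,44.29) → (132.38,57.04) → (125.16,67.84) → (114.36,75.06) → (101.61,77.60) → (88.86,75.06) → (78.06,67.84) → (70.84,57.04) → (68.30,44.29) → (70.84,31.54) → (78.06,20.74) → (88.86,13.52) → (101.61,10.98) → (114.36,13.52) → (125.16,20.74) → (132.38,31.54) → (134.92,44.29). Closed: final G1 returns to the first vertex.

**Shape 5** — `<path>` quadratic bezier, stroke `#000000` → cut (S835, F1425). Control points (SVG): P0=(67.48,24.78), P1=(72.74,85.89), P2=(92.57,89.01); sampled at t=k/8. Machine vertices: (67.48,205.89) → (69.02,191.52) → (71.02,178.96) → (73.47,168.21) → (76.38,159.28) → (79.75,152.15) → (83.57,146.84) → (87.84,143.35) → (92.57,141.66). Open path.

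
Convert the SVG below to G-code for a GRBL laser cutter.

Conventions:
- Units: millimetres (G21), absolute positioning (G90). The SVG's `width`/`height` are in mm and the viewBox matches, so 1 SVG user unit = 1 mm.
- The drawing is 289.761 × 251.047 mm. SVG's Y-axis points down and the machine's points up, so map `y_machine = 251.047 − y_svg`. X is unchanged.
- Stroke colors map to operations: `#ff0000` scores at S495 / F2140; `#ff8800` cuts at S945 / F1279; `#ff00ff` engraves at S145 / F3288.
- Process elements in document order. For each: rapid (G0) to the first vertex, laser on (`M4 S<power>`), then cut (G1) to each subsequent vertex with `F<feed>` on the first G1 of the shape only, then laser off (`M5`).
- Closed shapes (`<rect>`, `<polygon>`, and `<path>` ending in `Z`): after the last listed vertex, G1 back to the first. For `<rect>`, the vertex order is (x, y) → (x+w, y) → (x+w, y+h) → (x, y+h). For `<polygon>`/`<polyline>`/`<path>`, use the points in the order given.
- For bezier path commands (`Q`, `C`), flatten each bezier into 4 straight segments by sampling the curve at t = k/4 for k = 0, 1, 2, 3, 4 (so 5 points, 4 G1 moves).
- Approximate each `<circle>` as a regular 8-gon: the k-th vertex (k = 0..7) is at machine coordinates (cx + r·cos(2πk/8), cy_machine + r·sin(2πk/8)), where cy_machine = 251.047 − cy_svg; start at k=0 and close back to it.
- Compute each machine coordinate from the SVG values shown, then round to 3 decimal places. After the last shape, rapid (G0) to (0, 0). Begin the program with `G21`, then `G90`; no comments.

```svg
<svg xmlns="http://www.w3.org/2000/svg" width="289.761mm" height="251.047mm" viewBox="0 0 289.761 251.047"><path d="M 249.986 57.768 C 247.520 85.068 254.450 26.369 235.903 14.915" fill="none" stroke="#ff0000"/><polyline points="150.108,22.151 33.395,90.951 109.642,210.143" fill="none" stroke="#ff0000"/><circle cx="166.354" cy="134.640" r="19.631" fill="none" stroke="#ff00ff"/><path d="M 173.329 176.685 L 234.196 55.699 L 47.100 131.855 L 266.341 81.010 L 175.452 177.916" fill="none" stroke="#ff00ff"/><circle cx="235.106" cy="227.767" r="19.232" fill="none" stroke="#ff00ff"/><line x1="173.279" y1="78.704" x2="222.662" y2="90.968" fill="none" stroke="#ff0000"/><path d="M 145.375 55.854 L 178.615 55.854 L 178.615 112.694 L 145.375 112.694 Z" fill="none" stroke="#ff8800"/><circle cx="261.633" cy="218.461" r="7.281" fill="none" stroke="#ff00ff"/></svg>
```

G21
G90
G0 X249.986 Y193.279
M4 S495
G1 X249.353 Y186.847 F2140
G1 X248.975 Y200.173
G1 X245.581 Y220.765
G1 X235.903 Y236.132
M5
G0 X150.108 Y228.896
M4 S495
G1 X33.395 Y160.096 F2140
G1 X109.642 Y40.904
M5
G0 X185.985 Y116.407
M4 S145
G1 X180.235 Y130.288 F3288
G1 X166.354 Y136.038
G1 X152.473 Y130.288
G1 X146.723 Y116.407
G1 X152.473 Y102.526
G1 X166.354 Y96.776
G1 X180.235 Y102.526
G1 X185.985 Y116.407
M5
G0 X173.329 Y74.362
M4 S145
G1 X234.196 Y195.348 F3288
G1 X47.100 Y119.192
G1 X266.341 Y170.037
G1 X175.452 Y73.131
M5
G0 X254.338 Y23.280
M4 S145
G1 X248.705 Y36.879 F3288
G1 X235.106 Y42.512
G1 X221.507 Y36.879
G1 X215.874 Y23.280
G1 X221.507 Y9.681
G1 X235.106 Y4.048
G1 X248.705 Y9.681
G1 X254.338 Y23.280
M5
G0 X173.279 Y172.343
M4 S495
G1 X222.662 Y160.079 F2140
M5
G0 X145.375 Y195.193
M4 S945
G1 X178.615 Y195.193 F1279
G1 X178.615 Y138.353
G1 X145.375 Y138.353
G1 X145.375 Y195.193
M5
G0 X268.914 Y32.586
M4 S145
G1 X266.781 Y37.734 F3288
G1 X261.633 Y39.867
G1 X256.485 Y37.734
G1 X254.352 Y32.586
G1 X256.485 Y27.438
G1 X261.633 Y25.305
G1 X266.781 Y27.438
G1 X268.914 Y32.586
M5
G0 X0.000 Y0.000

1 u = 1 mm; y_m = 251.047 − y.

[1] `<path>` cubic bezier, #ff0000→score S495 F2140: (249.986,193.279) → (249.353,186.847) → (248.975,200.173) → (245.581,220.765) → (235.903,236.132)

[2] `<polyline>` open polyline, #ff0000→score S495 F2140: (150.108,228.896) → (33.395,160.096) → (109.642,40.904)

[3] `<circle>` circle, #ff00ff→engrave S145 F3288: (185.985,116.407) → (180.235,130.288) → (166.354,136.038) → (152.473,130.288) → (146.723,116.407) → (152.473,102.526) → (166.354,96.776) → (180.235,102.526) → (185.985,116.407) (closed)

[4] `<path>` open polyline, #ff00ff→engrave S145 F3288: (173.329,74.362) → (234.196,195.348) → (47.100,119.192) → (266.341,170.037) → (175.452,73.131)

[5] `<circle>` circle, #ff00ff→engrave S145 F3288: (254.338,23.280) → (248.705,36.879) → (235.106,42.512) → (221.507,36.879) → (215.874,23.280) → (221.507,9.681) → (235.106,4.048) → (248.705,9.681) → (254.338,23.280) (closed)

[6] `<line>` line segment, #ff0000→score S495 F2140: (173.279,172.343) → (222.662,160.079)

[7] `<path>` rectangle, #ff8800→cut S945 F1279: (145.375,195.193) → (178.615,195.193) → (178.615,138.353) → (145.375,138.353) → (145.375,195.193) (closed)

[8] `<circle>` circle, #ff00ff→engrave S145 F3288: (268.914,32.586) → (266.781,37.734) → (261.633,39.867) → (256.485,37.734) → (254.352,32.586) → (256.485,27.438) → (261.633,25.305) → (266.781,27.438) → (268.914,32.586) (closed)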